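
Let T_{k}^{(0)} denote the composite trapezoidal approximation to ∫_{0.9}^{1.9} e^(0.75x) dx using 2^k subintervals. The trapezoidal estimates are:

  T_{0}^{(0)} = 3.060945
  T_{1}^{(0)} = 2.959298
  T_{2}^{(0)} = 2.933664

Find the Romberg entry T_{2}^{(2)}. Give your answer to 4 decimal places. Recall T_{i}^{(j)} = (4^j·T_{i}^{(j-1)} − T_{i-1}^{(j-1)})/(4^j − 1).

Richardson extrapolation on the trapezoidal column (denominator 4−1=3):
T_{1}^{(1)} = 2.959298 + (2.959298 − 3.060945)/3 = 2.925416
T_{2}^{(1)} = 2.933664 + (2.933664 − 2.959298)/3 = 2.925119
T_{2}^{(2)} = 2.925119 + (2.925119 − 2.925416)/15 = 2.925099
(Column j=1 coincides with Simpson's rule on the same nodes.)

2.9251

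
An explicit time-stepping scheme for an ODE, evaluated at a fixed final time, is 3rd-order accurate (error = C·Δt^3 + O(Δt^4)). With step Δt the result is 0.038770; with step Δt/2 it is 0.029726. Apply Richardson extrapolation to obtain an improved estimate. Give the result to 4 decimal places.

0.0284

Extrapolated value = (8·A(Δt/2) − A(Δt)) / (8 − 1)
= (8·0.029726 − 0.038770) / 7
= 0.199038 / 7 = 0.028434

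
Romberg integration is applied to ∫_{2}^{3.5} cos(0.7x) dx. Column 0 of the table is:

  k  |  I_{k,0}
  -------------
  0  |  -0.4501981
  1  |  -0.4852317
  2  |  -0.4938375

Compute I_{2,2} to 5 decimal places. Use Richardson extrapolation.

Richardson extrapolation on the trapezoidal column (denominator 4−1=3):
I_{1,1} = -0.4852317 + (-0.4852317 − (-0.4501981))/3 = -0.4969096
I_{2,1} = -0.4938375 + (-0.4938375 − (-0.4852317))/3 = -0.4967061
I_{2,2} = (16·(-0.4967061) − (-0.4969096)) / 15 = -0.4966925

-0.49669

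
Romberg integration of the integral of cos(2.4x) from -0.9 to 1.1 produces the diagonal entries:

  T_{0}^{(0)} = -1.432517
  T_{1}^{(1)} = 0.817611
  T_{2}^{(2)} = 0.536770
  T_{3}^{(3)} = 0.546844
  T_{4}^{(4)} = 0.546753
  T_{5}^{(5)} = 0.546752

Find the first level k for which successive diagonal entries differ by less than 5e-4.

|T_{1}^{(1)} − T_{0}^{(0)}| = 2.250128 ≥ 5e-4
|T_{2}^{(2)} − T_{1}^{(1)}| = 0.280841 ≥ 5e-4
|T_{3}^{(3)} − T_{2}^{(2)}| = 0.010074 ≥ 5e-4
|T_{4}^{(4)} − T_{3}^{(3)}| = 0.000091 < 5e-4

k = 4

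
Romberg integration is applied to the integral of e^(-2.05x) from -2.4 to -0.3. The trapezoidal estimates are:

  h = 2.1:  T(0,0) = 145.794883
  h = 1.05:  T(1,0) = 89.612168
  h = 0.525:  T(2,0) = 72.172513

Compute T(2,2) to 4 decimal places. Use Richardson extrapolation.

66.0576

Richardson extrapolation on the trapezoidal column (denominator 4−1=3):
T(1,1) = 89.612168 + (89.612168 − 145.794883)/3 = 70.884596
T(2,1) = 72.172513 + (72.172513 − 89.612168)/3 = 66.359295
T(2,2) = (16·66.359295 − 70.884596) / 15 = 66.057608
(Column j=1 coincides with Simpson's rule on the same nodes.)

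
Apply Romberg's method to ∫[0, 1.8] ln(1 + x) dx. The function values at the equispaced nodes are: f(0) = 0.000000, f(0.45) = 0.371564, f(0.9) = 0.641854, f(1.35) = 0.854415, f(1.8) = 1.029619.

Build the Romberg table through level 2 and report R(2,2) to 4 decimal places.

R(0,0) (trapezoid, 1 panel, h=1.8000): 0.926657
R(1,0) (trapezoid, 2 panels, h=0.9000): 1.040997
R(2,0) (trapezoid, 4 panels, h=0.4500): 1.072189
R(1,1) = 1.040997 + (1.040997 − 0.926657)/3 = 1.079110
R(2,1) = 1.072189 + (1.072189 − 1.040997)/3 = 1.082586
R(2,2) = 1.082586 + (1.082586 − 1.079110)/15 = 1.082818

1.0828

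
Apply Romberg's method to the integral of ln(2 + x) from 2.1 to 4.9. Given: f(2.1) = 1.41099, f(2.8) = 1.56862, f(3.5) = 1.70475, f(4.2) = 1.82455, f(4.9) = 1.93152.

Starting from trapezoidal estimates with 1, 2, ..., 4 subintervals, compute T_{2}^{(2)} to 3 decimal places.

4.742

T_{0}^{(0)} (trapezoid, 1 panel, h=2.8000): 4.67951
T_{1}^{(0)} (trapezoid, 2 panels, h=1.4000): 4.72641
T_{2}^{(0)} (trapezoid, 4 panels, h=0.7000): 4.73842
T_{1}^{(1)} = 4.72641 + (4.72641 − 4.67951)/3 = 4.74204
T_{2}^{(1)} = 4.73842 + (4.73842 − 4.72641)/3 = 4.74242
T_{2}^{(2)} = 4.74242 + (4.74242 − 4.74204)/15 = 4.74245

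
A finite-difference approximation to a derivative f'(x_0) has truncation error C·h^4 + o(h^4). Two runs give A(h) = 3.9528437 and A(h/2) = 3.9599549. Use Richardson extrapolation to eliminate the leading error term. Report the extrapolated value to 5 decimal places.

Extrapolated value = (16·A(h/2) − A(h)) / (16 − 1)
= (16·3.9599549 − 3.9528437) / 15
= 59.4064347 / 15 = 3.9604290

3.96043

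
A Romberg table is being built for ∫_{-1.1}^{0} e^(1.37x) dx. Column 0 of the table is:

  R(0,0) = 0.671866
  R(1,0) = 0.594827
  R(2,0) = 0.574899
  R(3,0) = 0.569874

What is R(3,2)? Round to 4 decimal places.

R(2,1) = (4·0.574899 − 0.594827) / 3 = 0.568256
R(3,1) = (4·0.569874 − 0.574899) / 3 = 0.568199
R(3,2) = (16·0.568199 − 0.568256) / 15 = 0.568195
(Column j=1 coincides with Simpson's rule on the same nodes.)

0.5682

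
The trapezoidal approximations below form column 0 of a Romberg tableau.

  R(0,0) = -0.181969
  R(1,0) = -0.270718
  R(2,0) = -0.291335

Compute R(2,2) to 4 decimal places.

-0.2981

R(1,1) = -0.270718 + (-0.270718 − (-0.181969))/3 = -0.300301
R(2,1) = -0.291335 + (-0.291335 − (-0.270718))/3 = -0.298207
R(2,2) = -0.298207 + (-0.298207 − (-0.300301))/15 = -0.298067
(Column j=1 coincides with Simpson's rule on the same nodes.)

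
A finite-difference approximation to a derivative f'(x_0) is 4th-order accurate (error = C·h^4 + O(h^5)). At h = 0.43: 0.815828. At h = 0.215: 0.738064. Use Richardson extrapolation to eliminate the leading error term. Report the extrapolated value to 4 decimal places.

The leading error scales as h^4; refining by a factor of 2 reduces it by 2^4 = 16.
Extrapolated value = (16·A(h/2) − A(h)) / (16 − 1)
= (16·0.738064 − 0.815828) / 15
= 10.993196 / 15 = 0.732880

0.7329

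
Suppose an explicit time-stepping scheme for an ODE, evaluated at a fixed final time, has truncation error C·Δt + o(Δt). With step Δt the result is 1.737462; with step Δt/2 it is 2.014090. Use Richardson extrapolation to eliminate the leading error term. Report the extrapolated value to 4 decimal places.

The leading error scales as Δt; refining by a factor of 2 reduces it by 2^1 = 2.
Extrapolated value = (2·A(Δt/2) − A(Δt)) / (2 − 1)
= (2·2.014090 − 1.737462) / 1
= 2.290718 / 1 = 2.290718

2.2907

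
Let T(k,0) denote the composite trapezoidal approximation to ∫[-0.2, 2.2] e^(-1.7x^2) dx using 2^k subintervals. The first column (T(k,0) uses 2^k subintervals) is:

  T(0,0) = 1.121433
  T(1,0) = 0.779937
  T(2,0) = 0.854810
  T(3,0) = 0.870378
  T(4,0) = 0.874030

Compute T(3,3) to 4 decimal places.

0.8750

Richardson extrapolation on the trapezoidal column (denominator 4−1=3):
T(1,1) = 0.779937 + (0.779937 − 1.121433)/3 = 0.666105
T(2,1) = (4·0.854810 − 0.779937) / 3 = 0.879768
T(3,1) = 0.870378 + (0.870378 − 0.854810)/3 = 0.875567
T(2,2) = (16·0.879768 − 0.666105) / 15 = 0.894012
T(3,2) = (16·0.875567 − 0.879768) / 15 = 0.875287
T(3,3) = 0.875287 + (0.875287 − 0.894012)/63 = 0.874990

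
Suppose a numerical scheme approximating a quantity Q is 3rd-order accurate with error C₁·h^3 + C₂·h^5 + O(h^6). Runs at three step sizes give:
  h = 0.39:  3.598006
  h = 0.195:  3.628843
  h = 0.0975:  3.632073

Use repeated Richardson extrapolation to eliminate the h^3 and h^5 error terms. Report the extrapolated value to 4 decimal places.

3.6325

First eliminate the h^3 term (factor 2^3 = 8):
  B₁ = (8·3.628843 − 3.598006)/7 = 3.633248
  B₂ = (8·3.632073 − 3.628843)/7 = 3.632534
Then eliminate the h^5 term (factor 2^5 = 32):
  (32·3.632534 − 3.633248)/31 = 3.632511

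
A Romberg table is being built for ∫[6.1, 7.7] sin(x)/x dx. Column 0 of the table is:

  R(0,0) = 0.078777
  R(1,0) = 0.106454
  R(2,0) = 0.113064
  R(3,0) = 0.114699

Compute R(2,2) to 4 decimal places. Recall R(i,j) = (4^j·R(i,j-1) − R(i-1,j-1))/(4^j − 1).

Richardson extrapolation on the trapezoidal column (denominator 4−1=3):
R(1,1) = 0.106454 + (0.106454 − 0.078777)/3 = 0.115680
R(2,1) = (4·0.113064 − 0.106454) / 3 = 0.115267
R(2,2) = (16·0.115267 − 0.115680) / 15 = 0.115239

0.1152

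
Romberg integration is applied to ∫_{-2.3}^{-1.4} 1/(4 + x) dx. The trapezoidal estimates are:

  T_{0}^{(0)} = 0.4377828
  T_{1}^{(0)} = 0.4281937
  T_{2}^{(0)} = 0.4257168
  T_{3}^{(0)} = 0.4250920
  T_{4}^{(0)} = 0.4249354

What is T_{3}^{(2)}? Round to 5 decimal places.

0.42488

T_{2}^{(1)} = (4·0.4257168 − 0.4281937) / 3 = 0.4248912
T_{3}^{(1)} = (4·0.4250920 − 0.4257168) / 3 = 0.4248837
T_{3}^{(2)} = 0.4248837 + (0.4248837 − 0.4248912)/15 = 0.4248832
(Column j=1 coincides with Simpson's rule on the same nodes.)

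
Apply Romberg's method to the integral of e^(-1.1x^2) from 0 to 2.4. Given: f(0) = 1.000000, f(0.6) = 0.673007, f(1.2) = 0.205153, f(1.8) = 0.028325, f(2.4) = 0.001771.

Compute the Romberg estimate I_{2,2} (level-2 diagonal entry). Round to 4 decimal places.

I_{0,0} (trapezoid, 1 panel, h=2.4000): 1.202125
I_{1,0} (trapezoid, 2 panels, h=1.2000): 0.847246
I_{2,0} (trapezoid, 4 panels, h=0.6000): 0.844422
I_{1,1} = 0.847246 + (0.847246 − 1.202125)/3 = 0.728953
I_{2,1} = 0.844422 + (0.844422 − 0.847246)/3 = 0.843481
I_{2,2} = 0.843481 + (0.843481 − 0.728953)/15 = 0.851116

0.8511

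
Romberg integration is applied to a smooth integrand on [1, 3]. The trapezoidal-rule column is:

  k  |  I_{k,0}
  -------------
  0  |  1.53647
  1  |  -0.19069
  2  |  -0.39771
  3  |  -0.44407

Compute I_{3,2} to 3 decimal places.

-0.459

Richardson extrapolation on the trapezoidal column (denominator 4−1=3):
I_{2,1} = -0.39771 + (-0.39771 − (-0.19069))/3 = -0.46672
I_{3,1} = (4·(-0.44407) − (-0.39771)) / 3 = -0.45952
I_{3,2} = -0.45952 + (-0.45952 − (-0.46672))/15 = -0.45904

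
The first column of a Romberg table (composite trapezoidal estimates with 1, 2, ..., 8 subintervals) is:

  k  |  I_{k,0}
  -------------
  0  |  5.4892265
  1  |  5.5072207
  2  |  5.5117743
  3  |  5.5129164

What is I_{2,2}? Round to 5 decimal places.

5.51330

I_{1,1} = 5.5072207 + (5.5072207 − 5.4892265)/3 = 5.5132188
I_{2,1} = (4·5.5117743 − 5.5072207) / 3 = 5.5132922
I_{2,2} = 5.5132922 + (5.5132922 − 5.5132188)/15 = 5.5132971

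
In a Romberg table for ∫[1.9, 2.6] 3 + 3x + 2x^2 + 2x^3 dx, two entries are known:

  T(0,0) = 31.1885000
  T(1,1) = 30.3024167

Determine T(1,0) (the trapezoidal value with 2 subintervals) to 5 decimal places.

30.52394

From T(1,1) = (4·T(1,0) − T(0,0))/3, solve for T(1,0):
4·T(1,0) = 3·30.3024167 + 31.1885000 = 122.0957501
T(1,0) = 30.5239375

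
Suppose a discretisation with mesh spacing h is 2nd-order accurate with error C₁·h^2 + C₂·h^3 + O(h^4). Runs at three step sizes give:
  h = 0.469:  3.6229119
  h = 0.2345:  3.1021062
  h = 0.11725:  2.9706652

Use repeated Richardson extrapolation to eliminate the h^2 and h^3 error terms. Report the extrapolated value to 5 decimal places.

2.92662

First eliminate the h^2 term (factor 2^2 = 4):
  B₁ = (4·3.1021062 − 3.6229119)/3 = 2.9285043
  B₂ = (4·2.9706652 − 3.1021062)/3 = 2.9268515
Then eliminate the h^3 term (factor 2^3 = 8):
  (8·2.9268515 − 2.9285043)/7 = 2.9266154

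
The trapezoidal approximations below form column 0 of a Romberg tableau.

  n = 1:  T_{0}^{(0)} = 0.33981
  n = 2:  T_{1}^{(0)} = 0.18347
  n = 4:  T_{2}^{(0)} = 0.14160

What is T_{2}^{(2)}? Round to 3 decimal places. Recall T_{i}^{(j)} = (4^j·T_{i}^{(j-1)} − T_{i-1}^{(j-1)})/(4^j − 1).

T_{1}^{(1)} = 0.18347 + (0.18347 − 0.33981)/3 = 0.13136
T_{2}^{(1)} = (4·0.14160 − 0.18347) / 3 = 0.12764
T_{2}^{(2)} = 0.12764 + (0.12764 − 0.13136)/15 = 0.12739

0.127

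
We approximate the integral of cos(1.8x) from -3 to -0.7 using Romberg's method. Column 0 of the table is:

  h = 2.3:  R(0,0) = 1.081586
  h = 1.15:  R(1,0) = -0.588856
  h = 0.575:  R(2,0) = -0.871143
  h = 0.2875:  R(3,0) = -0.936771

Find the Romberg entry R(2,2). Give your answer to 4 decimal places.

R(1,1) = (4·(-0.588856) − 1.081586) / 3 = -1.145670
R(2,1) = -0.871143 + (-0.871143 − (-0.588856))/3 = -0.965239
R(2,2) = (16·(-0.965239) − (-1.145670)) / 15 = -0.953210

-0.9532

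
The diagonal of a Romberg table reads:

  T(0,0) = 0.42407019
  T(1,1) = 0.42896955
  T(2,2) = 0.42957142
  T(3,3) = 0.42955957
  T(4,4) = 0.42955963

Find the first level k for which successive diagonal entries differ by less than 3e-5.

k = 3

|T(1,1) − T(0,0)| = 0.00489936 ≥ 3e-5
|T(2,2) − T(1,1)| = 0.00060187 ≥ 3e-5
|T(3,3) − T(2,2)| = 0.00001185 < 3e-5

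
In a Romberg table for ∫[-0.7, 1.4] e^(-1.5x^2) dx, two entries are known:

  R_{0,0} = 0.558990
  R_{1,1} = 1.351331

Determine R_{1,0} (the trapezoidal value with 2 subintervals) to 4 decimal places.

From R_{1,1} = (4·R_{1,0} − R_{0,0})/3, solve for R_{1,0}:
4·R_{1,0} = 3·1.351331 + 0.558990 = 4.612983
R_{1,0} = 1.153246

1.1532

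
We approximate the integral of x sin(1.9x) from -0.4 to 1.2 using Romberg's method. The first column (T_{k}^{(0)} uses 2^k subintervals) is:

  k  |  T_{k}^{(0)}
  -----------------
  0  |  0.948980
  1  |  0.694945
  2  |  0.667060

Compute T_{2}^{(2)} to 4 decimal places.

0.6609

T_{1}^{(1)} = 0.694945 + (0.694945 − 0.948980)/3 = 0.610267
T_{2}^{(1)} = (4·0.667060 − 0.694945) / 3 = 0.657765
T_{2}^{(2)} = 0.657765 + (0.657765 − 0.610267)/15 = 0.660932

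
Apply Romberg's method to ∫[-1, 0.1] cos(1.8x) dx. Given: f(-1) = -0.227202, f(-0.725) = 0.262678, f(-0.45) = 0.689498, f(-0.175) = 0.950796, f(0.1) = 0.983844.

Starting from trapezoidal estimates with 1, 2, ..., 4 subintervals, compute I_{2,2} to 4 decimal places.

I_{0,0} (trapezoid, 1 panel, h=1.1000): 0.416153
I_{1,0} (trapezoid, 2 panels, h=0.5500): 0.587300
I_{2,0} (trapezoid, 4 panels, h=0.2750): 0.627356
I_{1,1} = 0.587300 + (0.587300 − 0.416153)/3 = 0.644349
I_{2,1} = 0.627356 + (0.627356 − 0.587300)/3 = 0.640708
I_{2,2} = 0.640708 + (0.640708 − 0.644349)/15 = 0.640465

0.6405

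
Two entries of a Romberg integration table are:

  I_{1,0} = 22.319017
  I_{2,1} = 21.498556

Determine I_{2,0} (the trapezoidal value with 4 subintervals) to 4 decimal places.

21.7037

From I_{2,1} = (4·I_{2,0} − I_{1,0})/3, solve for I_{2,0}:
4·I_{2,0} = 3·21.498556 + 22.319017 = 86.814685
I_{2,0} = 21.703671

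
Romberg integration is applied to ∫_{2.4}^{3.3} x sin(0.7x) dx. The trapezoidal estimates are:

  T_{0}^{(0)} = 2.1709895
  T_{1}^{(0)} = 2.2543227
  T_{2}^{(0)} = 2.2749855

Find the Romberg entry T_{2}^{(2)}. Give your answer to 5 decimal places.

Richardson extrapolation on the trapezoidal column (denominator 4−1=3):
T_{1}^{(1)} = 2.2543227 + (2.2543227 − 2.1709895)/3 = 2.2821004
T_{2}^{(1)} = (4·2.2749855 − 2.2543227) / 3 = 2.2818731
T_{2}^{(2)} = (16·2.2818731 − 2.2821004) / 15 = 2.2818579

2.28186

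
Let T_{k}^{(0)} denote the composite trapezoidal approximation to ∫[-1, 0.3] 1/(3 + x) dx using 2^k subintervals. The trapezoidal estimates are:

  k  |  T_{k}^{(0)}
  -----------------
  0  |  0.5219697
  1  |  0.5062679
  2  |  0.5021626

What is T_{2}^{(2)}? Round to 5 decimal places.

Richardson extrapolation on the trapezoidal column (denominator 4−1=3):
T_{1}^{(1)} = (4·0.5062679 − 0.5219697) / 3 = 0.5010340
T_{2}^{(1)} = 0.5021626 + (0.5021626 − 0.5062679)/3 = 0.5007942
T_{2}^{(2)} = 0.5007942 + (0.5007942 − 0.5010340)/15 = 0.5007782

0.50078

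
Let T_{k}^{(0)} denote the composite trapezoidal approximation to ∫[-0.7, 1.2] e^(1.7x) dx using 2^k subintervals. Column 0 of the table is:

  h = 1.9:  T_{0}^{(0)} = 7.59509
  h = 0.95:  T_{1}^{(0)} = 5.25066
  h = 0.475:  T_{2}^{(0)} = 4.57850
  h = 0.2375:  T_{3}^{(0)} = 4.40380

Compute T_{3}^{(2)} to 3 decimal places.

4.345

Richardson extrapolation on the trapezoidal column (denominator 4−1=3):
T_{2}^{(1)} = 4.57850 + (4.57850 − 5.25066)/3 = 4.35445
T_{3}^{(1)} = (4·4.40380 − 4.57850) / 3 = 4.34557
T_{3}^{(2)} = (16·4.34557 − 4.35445) / 15 = 4.34498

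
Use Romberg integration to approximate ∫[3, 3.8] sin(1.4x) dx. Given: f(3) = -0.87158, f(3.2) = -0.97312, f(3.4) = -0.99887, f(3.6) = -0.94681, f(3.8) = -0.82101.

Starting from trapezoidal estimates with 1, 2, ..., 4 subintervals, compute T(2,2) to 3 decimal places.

T(0,0) (trapezoid, 1 panel, h=0.8000): -0.67704
T(1,0) (trapezoid, 2 panels, h=0.4000): -0.73807
T(2,0) (trapezoid, 4 panels, h=0.2000): -0.75302
T(1,1) = -0.73807 + (-0.73807 − (-0.67704))/3 = -0.75841
T(2,1) = -0.75302 + (-0.75302 − (-0.73807))/3 = -0.75800
T(2,2) = -0.75800 + (-0.75800 − (-0.75841))/15 = -0.75797

-0.758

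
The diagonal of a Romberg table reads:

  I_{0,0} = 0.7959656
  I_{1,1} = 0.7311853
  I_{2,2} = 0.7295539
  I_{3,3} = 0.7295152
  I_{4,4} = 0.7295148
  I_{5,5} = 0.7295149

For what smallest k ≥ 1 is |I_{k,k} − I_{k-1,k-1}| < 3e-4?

|I_{1,1} − I_{0,0}| = 0.0647803 ≥ 3e-4
|I_{2,2} − I_{1,1}| = 0.0016314 ≥ 3e-4
|I_{3,3} − I_{2,2}| = 0.0000387 < 3e-4

k = 3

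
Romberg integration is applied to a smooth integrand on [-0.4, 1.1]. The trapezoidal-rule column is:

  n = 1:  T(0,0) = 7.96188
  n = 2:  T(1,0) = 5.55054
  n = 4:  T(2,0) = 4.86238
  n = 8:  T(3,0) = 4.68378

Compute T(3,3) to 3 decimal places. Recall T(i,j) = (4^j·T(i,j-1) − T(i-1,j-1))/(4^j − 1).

4.624

Richardson extrapolation on the trapezoidal column (denominator 4−1=3):
T(1,1) = 5.55054 + (5.55054 − 7.96188)/3 = 4.74676
T(2,1) = (4·4.86238 − 5.55054) / 3 = 4.63299
T(3,1) = (4·4.68378 − 4.86238) / 3 = 4.62425
T(2,2) = 4.63299 + (4.63299 − 4.74676)/15 = 4.62541
T(3,2) = 4.62425 + (4.62425 − 4.63299)/15 = 4.62367
T(3,3) = 4.62367 + (4.62367 − 4.62541)/63 = 4.62364
(Column j=1 coincides with Simpson's rule on the same nodes.)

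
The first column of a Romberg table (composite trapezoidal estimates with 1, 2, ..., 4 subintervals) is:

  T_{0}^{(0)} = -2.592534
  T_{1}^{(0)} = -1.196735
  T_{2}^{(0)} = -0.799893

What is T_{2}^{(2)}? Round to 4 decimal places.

T_{1}^{(1)} = (4·(-1.196735) − (-2.592534)) / 3 = -0.731469
T_{2}^{(1)} = -0.799893 + (-0.799893 − (-1.196735))/3 = -0.667612
T_{2}^{(2)} = -0.667612 + (-0.667612 − (-0.731469))/15 = -0.663355

-0.6634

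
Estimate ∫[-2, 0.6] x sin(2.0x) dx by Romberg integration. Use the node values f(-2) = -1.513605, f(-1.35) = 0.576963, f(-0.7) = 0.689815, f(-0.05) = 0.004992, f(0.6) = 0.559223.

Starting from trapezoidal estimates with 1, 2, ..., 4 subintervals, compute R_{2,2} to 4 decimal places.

R_{0,0} (trapezoid, 1 panel, h=2.6000): -1.240697
R_{1,0} (trapezoid, 2 panels, h=1.3000): 0.276411
R_{2,0} (trapezoid, 4 panels, h=0.6500): 0.516476
R_{1,1} = 0.276411 + (0.276411 − (-1.240697))/3 = 0.782114
R_{2,1} = 0.516476 + (0.516476 − 0.276411)/3 = 0.596498
R_{2,2} = 0.596498 + (0.596498 − 0.782114)/15 = 0.584124

0.5841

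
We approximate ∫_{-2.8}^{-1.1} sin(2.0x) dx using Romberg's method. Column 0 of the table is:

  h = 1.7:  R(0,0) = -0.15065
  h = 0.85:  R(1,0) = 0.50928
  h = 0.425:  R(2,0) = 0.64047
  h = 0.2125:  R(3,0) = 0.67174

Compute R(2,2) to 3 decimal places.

Richardson extrapolation on the trapezoidal column (denominator 4−1=3):
R(1,1) = (4·0.50928 − (-0.15065)) / 3 = 0.72926
R(2,1) = 0.64047 + (0.64047 − 0.50928)/3 = 0.68420
R(2,2) = 0.68420 + (0.68420 − 0.72926)/15 = 0.68120

0.681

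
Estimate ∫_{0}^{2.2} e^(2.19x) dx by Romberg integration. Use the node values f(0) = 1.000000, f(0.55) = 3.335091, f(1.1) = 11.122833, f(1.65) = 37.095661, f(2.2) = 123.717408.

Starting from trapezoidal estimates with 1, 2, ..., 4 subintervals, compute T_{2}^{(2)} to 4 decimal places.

T_{0}^{(0)} (trapezoid, 1 panel, h=2.2000): 137.189149
T_{1}^{(0)} (trapezoid, 2 panels, h=1.1000): 80.829691
T_{2}^{(0)} (trapezoid, 4 panels, h=0.5500): 62.651759
T_{1}^{(1)} = 80.829691 + (80.829691 − 137.189149)/3 = 62.043205
T_{2}^{(1)} = 62.651759 + (62.651759 − 80.829691)/3 = 56.592448
T_{2}^{(2)} = 56.592448 + (56.592448 − 62.043205)/15 = 56.229064

56.2291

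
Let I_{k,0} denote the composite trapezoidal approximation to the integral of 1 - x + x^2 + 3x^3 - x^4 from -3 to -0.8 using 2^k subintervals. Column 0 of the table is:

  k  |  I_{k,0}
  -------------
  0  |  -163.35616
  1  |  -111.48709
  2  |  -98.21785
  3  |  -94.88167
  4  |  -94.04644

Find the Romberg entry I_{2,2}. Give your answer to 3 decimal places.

Richardson extrapolation on the trapezoidal column (denominator 4−1=3):
I_{1,1} = -111.48709 + (-111.48709 − (-163.35616))/3 = -94.19740
I_{2,1} = -98.21785 + (-98.21785 − (-111.48709))/3 = -93.79477
I_{2,2} = (16·(-93.79477) − (-94.19740)) / 15 = -93.76793

-93.768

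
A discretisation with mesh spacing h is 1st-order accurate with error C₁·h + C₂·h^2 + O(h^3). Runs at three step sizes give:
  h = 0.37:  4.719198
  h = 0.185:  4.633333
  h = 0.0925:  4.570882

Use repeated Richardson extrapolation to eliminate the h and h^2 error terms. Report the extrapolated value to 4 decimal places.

First eliminate the h term (factor 2^1 = 2):
  B₁ = (2·4.633333 − 4.719198)/1 = 4.547468
  B₂ = (2·4.570882 − 4.633333)/1 = 4.508431
Then eliminate the h^2 term (factor 2^2 = 4):
  (4·4.508431 − 4.547468)/3 = 4.495419

4.4954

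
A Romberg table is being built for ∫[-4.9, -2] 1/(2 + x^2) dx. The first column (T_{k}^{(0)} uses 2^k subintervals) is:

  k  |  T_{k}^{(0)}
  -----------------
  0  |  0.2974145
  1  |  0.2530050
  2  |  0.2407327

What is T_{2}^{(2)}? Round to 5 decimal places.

T_{1}^{(1)} = 0.2530050 + (0.2530050 − 0.2974145)/3 = 0.2382018
T_{2}^{(1)} = (4·0.2407327 − 0.2530050) / 3 = 0.2366419
T_{2}^{(2)} = (16·0.2366419 − 0.2382018) / 15 = 0.2365379

0.23654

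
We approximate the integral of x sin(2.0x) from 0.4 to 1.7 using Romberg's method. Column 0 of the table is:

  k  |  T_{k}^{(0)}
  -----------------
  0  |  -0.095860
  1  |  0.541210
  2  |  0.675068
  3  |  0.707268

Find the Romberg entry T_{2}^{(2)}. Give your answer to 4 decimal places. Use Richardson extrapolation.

Richardson extrapolation on the trapezoidal column (denominator 4−1=3):
T_{1}^{(1)} = 0.541210 + (0.541210 − (-0.095860))/3 = 0.753567
T_{2}^{(1)} = 0.675068 + (0.675068 − 0.541210)/3 = 0.719687
T_{2}^{(2)} = 0.719687 + (0.719687 − 0.753567)/15 = 0.717428

0.7174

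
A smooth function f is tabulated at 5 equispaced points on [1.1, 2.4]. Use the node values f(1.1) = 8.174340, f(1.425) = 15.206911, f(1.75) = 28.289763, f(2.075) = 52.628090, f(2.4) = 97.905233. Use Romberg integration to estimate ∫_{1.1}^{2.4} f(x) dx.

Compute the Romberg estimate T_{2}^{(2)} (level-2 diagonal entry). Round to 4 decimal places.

46.9842

T_{0}^{(0)} (trapezoid, 1 panel, h=1.3000): 68.951722
T_{1}^{(0)} (trapezoid, 2 panels, h=0.6500): 52.864207
T_{2}^{(0)} (trapezoid, 4 panels, h=0.3250): 48.478479
T_{1}^{(1)} = 52.864207 + (52.864207 − 68.951722)/3 = 47.501702
T_{2}^{(1)} = 48.478479 + (48.478479 − 52.864207)/3 = 47.016570
T_{2}^{(2)} = 47.016570 + (47.016570 − 47.501702)/15 = 46.984228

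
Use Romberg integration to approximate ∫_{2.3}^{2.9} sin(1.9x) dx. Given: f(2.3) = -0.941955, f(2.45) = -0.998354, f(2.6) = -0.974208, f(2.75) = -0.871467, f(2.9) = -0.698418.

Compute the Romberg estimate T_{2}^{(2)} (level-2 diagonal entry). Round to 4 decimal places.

-0.5534

T_{0}^{(0)} (trapezoid, 1 panel, h=0.6000): -0.492112
T_{1}^{(0)} (trapezoid, 2 panels, h=0.3000): -0.538318
T_{2}^{(0)} (trapezoid, 4 panels, h=0.1500): -0.549632
T_{1}^{(1)} = -0.538318 + (-0.538318 − (-0.492112))/3 = -0.553720
T_{2}^{(1)} = -0.549632 + (-0.549632 − (-0.538318))/3 = -0.553403
T_{2}^{(2)} = -0.553403 + (-0.553403 − (-0.553720))/15 = -0.553382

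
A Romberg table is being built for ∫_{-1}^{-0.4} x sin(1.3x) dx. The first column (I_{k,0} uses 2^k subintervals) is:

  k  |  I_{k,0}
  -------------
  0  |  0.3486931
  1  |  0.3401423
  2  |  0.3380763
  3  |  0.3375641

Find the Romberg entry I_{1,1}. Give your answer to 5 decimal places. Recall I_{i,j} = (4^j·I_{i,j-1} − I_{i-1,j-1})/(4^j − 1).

Richardson extrapolation on the trapezoidal column (denominator 4−1=3):
I_{1,1} = (4·0.3401423 − 0.3486931) / 3 = 0.3372920

0.33729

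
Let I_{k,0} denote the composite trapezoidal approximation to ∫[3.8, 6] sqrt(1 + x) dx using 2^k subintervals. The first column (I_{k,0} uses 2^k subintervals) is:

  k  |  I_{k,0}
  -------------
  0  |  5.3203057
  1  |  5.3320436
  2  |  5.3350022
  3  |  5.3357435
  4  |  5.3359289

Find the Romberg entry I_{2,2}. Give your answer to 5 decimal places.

Richardson extrapolation on the trapezoidal column (denominator 4−1=3):
I_{1,1} = 5.3320436 + (5.3320436 − 5.3203057)/3 = 5.3359562
I_{2,1} = (4·5.3350022 − 5.3320436) / 3 = 5.3359884
I_{2,2} = (16·5.3359884 − 5.3359562) / 15 = 5.3359905

5.33599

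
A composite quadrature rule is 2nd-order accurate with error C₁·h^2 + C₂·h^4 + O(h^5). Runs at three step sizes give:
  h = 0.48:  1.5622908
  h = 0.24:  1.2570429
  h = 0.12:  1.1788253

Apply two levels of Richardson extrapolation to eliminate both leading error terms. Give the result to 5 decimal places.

1.15258

First eliminate the h^2 term (factor 2^2 = 4):
  B₁ = (4·1.2570429 − 1.5622908)/3 = 1.1552936
  B₂ = (4·1.1788253 − 1.2570429)/3 = 1.1527528
Then eliminate the h^4 term (factor 2^4 = 16):
  (16·1.1527528 − 1.1552936)/15 = 1.1525834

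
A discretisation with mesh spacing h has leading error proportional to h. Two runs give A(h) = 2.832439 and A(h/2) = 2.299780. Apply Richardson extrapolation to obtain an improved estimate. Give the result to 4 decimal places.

1.7671

Extrapolated value = (2·A(h/2) − A(h)) / (2 − 1)
= (2·2.299780 − 2.832439) / 1
= 1.767121 / 1 = 1.767121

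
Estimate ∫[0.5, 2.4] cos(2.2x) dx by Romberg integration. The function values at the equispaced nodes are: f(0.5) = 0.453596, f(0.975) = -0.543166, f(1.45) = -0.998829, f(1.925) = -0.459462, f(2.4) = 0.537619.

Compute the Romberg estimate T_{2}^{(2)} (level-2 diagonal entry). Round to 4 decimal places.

-0.7839

T_{0}^{(0)} (trapezoid, 1 panel, h=1.9000): 0.941654
T_{1}^{(0)} (trapezoid, 2 panels, h=0.9500): -0.478060
T_{2}^{(0)} (trapezoid, 4 panels, h=0.4750): -0.715279
T_{1}^{(1)} = -0.478060 + (-0.478060 − 0.941654)/3 = -0.951298
T_{2}^{(1)} = -0.715279 + (-0.715279 − (-0.478060))/3 = -0.794352
T_{2}^{(2)} = -0.794352 + (-0.794352 − (-0.951298))/15 = -0.783889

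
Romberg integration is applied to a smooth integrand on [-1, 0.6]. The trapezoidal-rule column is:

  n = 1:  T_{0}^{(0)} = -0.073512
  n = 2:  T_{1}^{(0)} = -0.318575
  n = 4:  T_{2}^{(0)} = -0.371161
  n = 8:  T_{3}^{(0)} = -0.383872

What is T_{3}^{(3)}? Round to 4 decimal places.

-0.3881

T_{1}^{(1)} = (4·(-0.318575) − (-0.073512)) / 3 = -0.400263
T_{2}^{(1)} = (4·(-0.371161) − (-0.318575)) / 3 = -0.388690
T_{3}^{(1)} = -0.383872 + (-0.383872 − (-0.371161))/3 = -0.388109
T_{2}^{(2)} = (16·(-0.388690) − (-0.400263)) / 15 = -0.387918
T_{3}^{(2)} = (16·(-0.388109) − (-0.388690)) / 15 = -0.388070
T_{3}^{(3)} = -0.388070 + (-0.388070 − (-0.387918))/63 = -0.388072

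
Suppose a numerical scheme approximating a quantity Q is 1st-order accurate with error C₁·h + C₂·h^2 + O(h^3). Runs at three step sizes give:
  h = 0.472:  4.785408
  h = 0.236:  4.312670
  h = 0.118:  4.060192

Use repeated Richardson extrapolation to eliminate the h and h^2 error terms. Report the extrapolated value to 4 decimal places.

First eliminate the h term (factor 2^1 = 2):
  B₁ = (2·4.312670 − 4.785408)/1 = 3.839932
  B₂ = (2·4.060192 − 4.312670)/1 = 3.807714
Then eliminate the h^2 term (factor 2^2 = 4):
  (4·3.807714 − 3.839932)/3 = 3.796975

3.7970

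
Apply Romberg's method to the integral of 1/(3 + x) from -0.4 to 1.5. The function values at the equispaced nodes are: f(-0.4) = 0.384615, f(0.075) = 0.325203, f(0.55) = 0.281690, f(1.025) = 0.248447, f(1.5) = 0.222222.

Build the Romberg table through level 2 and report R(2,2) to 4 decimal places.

0.5486

R(0,0) (trapezoid, 1 panel, h=1.9000): 0.576495
R(1,0) (trapezoid, 2 panels, h=0.9500): 0.555853
R(2,0) (trapezoid, 4 panels, h=0.4750): 0.550410
R(1,1) = 0.555853 + (0.555853 − 0.576495)/3 = 0.548972
R(2,1) = 0.550410 + (0.550410 − 0.555853)/3 = 0.548596
R(2,2) = 0.548596 + (0.548596 − 0.548972)/15 = 0.548571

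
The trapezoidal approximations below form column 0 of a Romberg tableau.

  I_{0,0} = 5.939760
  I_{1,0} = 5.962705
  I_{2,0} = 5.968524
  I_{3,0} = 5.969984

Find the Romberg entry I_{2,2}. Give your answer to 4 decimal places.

Richardson extrapolation on the trapezoidal column (denominator 4−1=3):
I_{1,1} = 5.962705 + (5.962705 − 5.939760)/3 = 5.970353
I_{2,1} = 5.968524 + (5.968524 − 5.962705)/3 = 5.970464
I_{2,2} = 5.970464 + (5.970464 − 5.970353)/15 = 5.970471

5.9705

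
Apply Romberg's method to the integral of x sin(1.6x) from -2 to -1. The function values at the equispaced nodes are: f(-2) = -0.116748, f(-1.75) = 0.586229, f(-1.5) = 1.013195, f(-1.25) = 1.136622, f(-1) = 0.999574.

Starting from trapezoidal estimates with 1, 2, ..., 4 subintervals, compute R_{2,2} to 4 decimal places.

0.8163

R_{0,0} (trapezoid, 1 panel, h=1.0000): 0.441413
R_{1,0} (trapezoid, 2 panels, h=0.5000): 0.727304
R_{2,0} (trapezoid, 4 panels, h=0.2500): 0.794365
R_{1,1} = 0.727304 + (0.727304 − 0.441413)/3 = 0.822601
R_{2,1} = 0.794365 + (0.794365 − 0.727304)/3 = 0.816719
R_{2,2} = 0.816719 + (0.816719 − 0.822601)/15 = 0.816327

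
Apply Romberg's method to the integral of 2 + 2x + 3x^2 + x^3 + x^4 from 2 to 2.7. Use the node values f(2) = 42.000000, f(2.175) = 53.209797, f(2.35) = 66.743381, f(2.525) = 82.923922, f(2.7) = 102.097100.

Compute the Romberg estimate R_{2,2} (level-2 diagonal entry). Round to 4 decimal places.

47.9568

R_{0,0} (trapezoid, 1 panel, h=0.7000): 50.433985
R_{1,0} (trapezoid, 2 panels, h=0.3500): 48.577176
R_{2,0} (trapezoid, 4 panels, h=0.1750): 48.111989
R_{1,1} = 48.577176 + (48.577176 − 50.433985)/3 = 47.958240
R_{2,1} = 48.111989 + (48.111989 − 48.577176)/3 = 47.956927
R_{2,2} = 47.956927 + (47.956927 − 47.958240)/15 = 47.956839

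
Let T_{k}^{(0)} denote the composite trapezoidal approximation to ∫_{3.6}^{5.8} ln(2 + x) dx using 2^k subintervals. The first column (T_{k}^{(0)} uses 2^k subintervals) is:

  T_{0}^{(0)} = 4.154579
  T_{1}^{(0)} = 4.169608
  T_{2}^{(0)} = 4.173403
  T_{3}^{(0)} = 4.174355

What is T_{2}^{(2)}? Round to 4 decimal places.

4.1747

T_{1}^{(1)} = 4.169608 + (4.169608 − 4.154579)/3 = 4.174618
T_{2}^{(1)} = 4.173403 + (4.173403 − 4.169608)/3 = 4.174668
T_{2}^{(2)} = (16·4.174668 − 4.174618) / 15 = 4.174671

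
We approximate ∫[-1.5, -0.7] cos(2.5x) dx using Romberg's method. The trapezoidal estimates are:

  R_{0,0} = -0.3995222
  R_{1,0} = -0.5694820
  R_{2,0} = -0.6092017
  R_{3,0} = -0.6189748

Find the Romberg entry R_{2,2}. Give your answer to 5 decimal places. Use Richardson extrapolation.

-0.62220

R_{1,1} = -0.5694820 + (-0.5694820 − (-0.3995222))/3 = -0.6261353
R_{2,1} = (4·(-0.6092017) − (-0.5694820)) / 3 = -0.6224416
R_{2,2} = -0.6224416 + (-0.6224416 − (-0.6261353))/15 = -0.6221954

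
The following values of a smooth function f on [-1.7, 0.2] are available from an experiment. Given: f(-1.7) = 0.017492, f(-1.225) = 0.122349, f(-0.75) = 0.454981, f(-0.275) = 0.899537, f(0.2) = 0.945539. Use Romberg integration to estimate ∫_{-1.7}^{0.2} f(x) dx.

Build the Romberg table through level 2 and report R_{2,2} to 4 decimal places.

0.9479

R_{0,0} (trapezoid, 1 panel, h=1.9000): 0.914879
R_{1,0} (trapezoid, 2 panels, h=0.9500): 0.889672
R_{2,0} (trapezoid, 4 panels, h=0.4750): 0.930232
R_{1,1} = 0.889672 + (0.889672 − 0.914879)/3 = 0.881270
R_{2,1} = 0.930232 + (0.930232 − 0.889672)/3 = 0.943752
R_{2,2} = 0.943752 + (0.943752 − 0.881270)/15 = 0.947917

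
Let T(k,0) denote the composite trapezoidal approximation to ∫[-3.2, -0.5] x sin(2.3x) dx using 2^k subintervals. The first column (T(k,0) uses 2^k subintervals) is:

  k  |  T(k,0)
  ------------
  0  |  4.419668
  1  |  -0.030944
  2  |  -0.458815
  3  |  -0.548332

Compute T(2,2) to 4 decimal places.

Richardson extrapolation on the trapezoidal column (denominator 4−1=3):
T(1,1) = (4·(-0.030944) − 4.419668) / 3 = -1.514481
T(2,1) = (4·(-0.458815) − (-0.030944)) / 3 = -0.601439
T(2,2) = -0.601439 + (-0.601439 − (-1.514481))/15 = -0.540570

-0.5406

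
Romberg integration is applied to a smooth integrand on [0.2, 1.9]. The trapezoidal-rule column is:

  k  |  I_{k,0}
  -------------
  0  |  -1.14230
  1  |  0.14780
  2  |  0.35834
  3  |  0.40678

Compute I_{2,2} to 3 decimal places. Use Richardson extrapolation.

0.419

Richardson extrapolation on the trapezoidal column (denominator 4−1=3):
I_{1,1} = (4·0.14780 − (-1.14230)) / 3 = 0.57783
I_{2,1} = (4·0.35834 − 0.14780) / 3 = 0.42852
I_{2,2} = 0.42852 + (0.42852 − 0.57783)/15 = 0.41857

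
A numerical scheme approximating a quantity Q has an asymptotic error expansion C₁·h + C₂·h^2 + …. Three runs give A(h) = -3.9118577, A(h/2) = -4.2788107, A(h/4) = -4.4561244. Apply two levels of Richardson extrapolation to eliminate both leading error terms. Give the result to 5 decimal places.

First eliminate the h term (factor 2^1 = 2):
  B₁ = (2·(-4.2788107) − (-3.9118577))/1 = -4.6457637
  B₂ = (2·(-4.4561244) − (-4.2788107))/1 = -4.6334381
Then eliminate the h^2 term (factor 2^2 = 4):
  (4·(-4.6334381) − (-4.6457637))/3 = -4.6293296

-4.62933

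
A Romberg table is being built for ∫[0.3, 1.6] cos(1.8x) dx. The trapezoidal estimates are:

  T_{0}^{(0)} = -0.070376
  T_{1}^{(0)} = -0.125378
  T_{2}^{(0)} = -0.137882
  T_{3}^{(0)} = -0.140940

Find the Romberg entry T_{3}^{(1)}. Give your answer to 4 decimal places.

-0.1420

Richardson extrapolation on the trapezoidal column (denominator 4−1=3):
T_{3}^{(1)} = -0.140940 + (-0.140940 − (-0.137882))/3 = -0.141959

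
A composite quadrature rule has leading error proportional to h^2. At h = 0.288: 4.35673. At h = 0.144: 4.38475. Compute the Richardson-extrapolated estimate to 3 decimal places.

The leading error scales as h^2; refining by a factor of 2 reduces it by 2^2 = 4.
Extrapolated value = (4·A(h/2) − A(h)) / (4 − 1)
= (4·4.38475 − 4.35673) / 3
= 13.18227 / 3 = 4.39409

4.394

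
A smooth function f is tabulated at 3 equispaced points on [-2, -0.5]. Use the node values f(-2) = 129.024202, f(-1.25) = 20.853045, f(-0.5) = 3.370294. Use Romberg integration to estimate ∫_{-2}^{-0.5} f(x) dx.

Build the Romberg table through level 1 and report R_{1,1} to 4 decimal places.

53.9517

R_{0,0} (trapezoid, 1 panel, h=1.5000): 99.295872
R_{1,0} (trapezoid, 2 panels, h=0.7500): 65.287720
R_{1,1} = 65.287720 + (65.287720 − 99.295872)/3 = 53.951669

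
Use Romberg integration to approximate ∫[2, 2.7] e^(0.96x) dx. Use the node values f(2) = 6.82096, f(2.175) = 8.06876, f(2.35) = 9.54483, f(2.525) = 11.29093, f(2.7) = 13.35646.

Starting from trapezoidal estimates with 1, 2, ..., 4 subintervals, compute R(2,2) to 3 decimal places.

6.808

R(0,0) (trapezoid, 1 panel, h=0.7000): 7.06210
R(1,0) (trapezoid, 2 panels, h=0.3500): 6.87174
R(2,0) (trapezoid, 4 panels, h=0.1750): 6.82382
R(1,1) = 6.87174 + (6.87174 − 7.06210)/3 = 6.80829
R(2,1) = 6.82382 + (6.82382 − 6.87174)/3 = 6.80785
R(2,2) = 6.80785 + (6.80785 − 6.80829)/15 = 6.80782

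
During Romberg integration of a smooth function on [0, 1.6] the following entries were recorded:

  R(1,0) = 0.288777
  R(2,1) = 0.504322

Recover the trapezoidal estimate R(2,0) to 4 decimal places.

0.4504

From R(2,1) = (4·R(2,0) − R(1,0))/3, solve for R(2,0):
4·R(2,0) = 3·0.504322 + 0.288777 = 1.801743
R(2,0) = 0.450436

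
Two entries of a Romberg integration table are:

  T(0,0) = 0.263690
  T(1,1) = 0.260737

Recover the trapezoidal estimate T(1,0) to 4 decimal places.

From T(1,1) = (4·T(1,0) − T(0,0))/3, solve for T(1,0):
4·T(1,0) = 3·0.260737 + 0.263690 = 1.045901
T(1,0) = 0.261475

0.2615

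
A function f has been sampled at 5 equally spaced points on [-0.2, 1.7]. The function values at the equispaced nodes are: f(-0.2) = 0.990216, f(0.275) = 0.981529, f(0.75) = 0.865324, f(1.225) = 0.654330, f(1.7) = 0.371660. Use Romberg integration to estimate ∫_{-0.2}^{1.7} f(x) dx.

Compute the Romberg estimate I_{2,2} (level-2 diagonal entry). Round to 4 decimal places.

I_{0,0} (trapezoid, 1 panel, h=1.9000): 1.293782
I_{1,0} (trapezoid, 2 panels, h=0.9500): 1.468949
I_{2,0} (trapezoid, 4 panels, h=0.4750): 1.511507
I_{1,1} = 1.468949 + (1.468949 − 1.293782)/3 = 1.527338
I_{2,1} = 1.511507 + (1.511507 − 1.468949)/3 = 1.525693
I_{2,2} = 1.525693 + (1.525693 − 1.527338)/15 = 1.525583

1.5256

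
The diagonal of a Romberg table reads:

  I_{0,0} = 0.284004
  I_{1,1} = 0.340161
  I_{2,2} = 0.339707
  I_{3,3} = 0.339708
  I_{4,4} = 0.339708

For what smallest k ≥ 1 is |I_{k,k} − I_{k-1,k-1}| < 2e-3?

k = 2

|I_{1,1} − I_{0,0}| = 0.056157 ≥ 2e-3
|I_{2,2} − I_{1,1}| = 0.000454 < 2e-3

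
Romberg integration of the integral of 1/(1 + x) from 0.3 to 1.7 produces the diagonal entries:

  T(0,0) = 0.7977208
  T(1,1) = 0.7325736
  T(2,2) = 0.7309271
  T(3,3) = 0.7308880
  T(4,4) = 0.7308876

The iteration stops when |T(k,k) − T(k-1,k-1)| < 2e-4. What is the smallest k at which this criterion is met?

|T(1,1) − T(0,0)| = 0.0651472 ≥ 2e-4
|T(2,2) − T(1,1)| = 0.0016465 ≥ 2e-4
|T(3,3) − T(2,2)| = 0.0000391 < 2e-4

k = 3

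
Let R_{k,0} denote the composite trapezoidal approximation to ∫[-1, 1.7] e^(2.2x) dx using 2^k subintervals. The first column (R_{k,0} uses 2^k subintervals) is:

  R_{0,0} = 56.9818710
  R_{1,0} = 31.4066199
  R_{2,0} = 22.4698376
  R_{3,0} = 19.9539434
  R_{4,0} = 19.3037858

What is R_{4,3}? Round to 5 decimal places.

Richardson extrapolation on the trapezoidal column (denominator 4−1=3):
R_{2,1} = (4·22.4698376 − 31.4066199) / 3 = 19.4909102
R_{3,1} = 19.9539434 + (19.9539434 − 22.4698376)/3 = 19.1153120
R_{4,1} = (4·19.3037858 − 19.9539434) / 3 = 19.0870666
R_{3,2} = (16·19.1153120 − 19.4909102) / 15 = 19.0902721
R_{4,2} = 19.0870666 + (19.0870666 − 19.1153120)/15 = 19.0851836
R_{4,3} = 19.0851836 + (19.0851836 − 19.0902721)/63 = 19.0851028

19.08510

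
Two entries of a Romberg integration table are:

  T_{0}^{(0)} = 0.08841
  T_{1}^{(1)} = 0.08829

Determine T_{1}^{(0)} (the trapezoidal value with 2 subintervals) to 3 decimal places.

0.088

From T_{1}^{(1)} = (4·T_{1}^{(0)} − T_{0}^{(0)})/3, solve for T_{1}^{(0)}:
4·T_{1}^{(0)} = 3·0.08829 + 0.08841 = 0.35328
T_{1}^{(0)} = 0.08832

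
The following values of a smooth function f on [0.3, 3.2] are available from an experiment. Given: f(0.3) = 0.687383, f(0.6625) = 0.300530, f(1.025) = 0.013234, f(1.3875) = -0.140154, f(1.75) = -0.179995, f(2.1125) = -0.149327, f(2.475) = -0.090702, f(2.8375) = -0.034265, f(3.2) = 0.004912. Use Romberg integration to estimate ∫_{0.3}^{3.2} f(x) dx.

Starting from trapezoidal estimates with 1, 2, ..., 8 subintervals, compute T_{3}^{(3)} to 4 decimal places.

T_{0}^{(0)} (trapezoid, 1 panel, h=2.9000): 1.003828
T_{1}^{(0)} (trapezoid, 2 panels, h=1.4500): 0.240921
T_{2}^{(0)} (trapezoid, 4 panels, h=0.7250): 0.064296
T_{3}^{(0)} (trapezoid, 8 panels, h=0.3625): 0.023732
T_{1}^{(1)} = 0.240921 + (0.240921 − 1.003828)/3 = -0.013381
T_{2}^{(1)} = 0.064296 + (0.064296 − 0.240921)/3 = 0.005421
T_{3}^{(1)} = 0.023732 + (0.023732 − 0.064296)/3 = 0.010211
T_{2}^{(2)} = 0.005421 + (0.005421 − (-0.013381))/15 = 0.006674
T_{3}^{(2)} = 0.010211 + (0.010211 − 0.005421)/15 = 0.010530
T_{3}^{(3)} = 0.010530 + (0.010530 − 0.006674)/63 = 0.010591

0.0106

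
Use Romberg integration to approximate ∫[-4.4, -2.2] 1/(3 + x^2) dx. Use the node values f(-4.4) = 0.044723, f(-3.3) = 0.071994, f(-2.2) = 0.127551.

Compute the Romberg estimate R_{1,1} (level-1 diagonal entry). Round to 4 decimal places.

0.1688

R_{0,0} (trapezoid, 1 panel, h=2.2000): 0.189501
R_{1,0} (trapezoid, 2 panels, h=1.1000): 0.173944
R_{1,1} = 0.173944 + (0.173944 − 0.189501)/3 = 0.168758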